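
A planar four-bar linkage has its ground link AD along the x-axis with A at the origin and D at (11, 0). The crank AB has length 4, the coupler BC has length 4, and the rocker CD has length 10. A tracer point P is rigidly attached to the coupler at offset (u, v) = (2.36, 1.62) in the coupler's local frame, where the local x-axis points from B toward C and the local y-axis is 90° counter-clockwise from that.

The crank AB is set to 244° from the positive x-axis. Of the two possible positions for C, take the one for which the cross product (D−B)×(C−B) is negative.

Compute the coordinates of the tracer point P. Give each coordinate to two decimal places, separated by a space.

A=(0,0), D=(11.00,0)
B = A + 4.00·(cos244°, sin244°) = (-1.7535, -3.5952)
|BD| = 13.2505
circle(B,4.00) ∩ circle(D,10.00): a=3.4556, h=2.0147
  candidates: C₊=(1.0258,-0.7185) cross=26.696; C₋=(2.1191,-4.5967) cross=-26.696
  mode - wants cross < 0 → take C=(2.1191,-4.5967) (cross=-26.696)
ex = (C−B)/|BC| = (0.9681,-0.2504); ey = (0.2504,0.9681)
P = B + 2.36·ex + 1.62·ey = (0.9370,-2.6177)

0.94 -2.62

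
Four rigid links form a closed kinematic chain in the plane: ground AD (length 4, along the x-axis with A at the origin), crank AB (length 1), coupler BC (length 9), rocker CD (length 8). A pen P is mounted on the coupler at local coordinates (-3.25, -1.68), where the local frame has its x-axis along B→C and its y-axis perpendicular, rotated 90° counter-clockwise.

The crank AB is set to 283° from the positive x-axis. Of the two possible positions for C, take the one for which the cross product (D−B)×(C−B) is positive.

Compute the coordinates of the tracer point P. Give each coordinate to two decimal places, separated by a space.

A=(0,0), D=(4.00,0)
B = A + 1.00·(cos283°, sin283°) = (0.2250, -0.9744)
|BD| = 3.8988
circle(B,9.00) ∩ circle(D,8.00): a=4.1296, h=7.9967
  candidates: C₊=(2.2250,7.8006) cross=31.177; C₋=(6.2220,-7.6852) cross=-31.177
  mode + wants cross > 0 → take C=(2.2250,7.8006) (cross=31.177)
ex = (C−B)/|BC| = (0.2222,0.9750); ey = (-0.9750,0.2222)
P = B + -3.25·ex + -1.68·ey = (1.1407,-4.5164)

1.14 -4.52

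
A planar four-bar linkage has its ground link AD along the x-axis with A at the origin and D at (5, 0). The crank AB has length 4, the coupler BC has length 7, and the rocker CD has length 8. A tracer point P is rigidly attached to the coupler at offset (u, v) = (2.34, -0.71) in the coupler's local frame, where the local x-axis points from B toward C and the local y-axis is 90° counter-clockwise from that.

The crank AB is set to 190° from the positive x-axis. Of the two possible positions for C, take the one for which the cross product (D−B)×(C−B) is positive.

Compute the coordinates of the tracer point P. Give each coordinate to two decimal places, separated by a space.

A=(0,0), D=(5.00,0)
B = A + 4.00·(cos190°, sin190°) = (-3.9392, -0.6946)
|BD| = 8.9662
circle(B,7.00) ∩ circle(D,8.00): a=3.6466, h=5.9751
  candidates: C₊=(-0.7665,5.5451) cross=53.574; C₋=(0.1593,-6.3693) cross=-53.574
  mode + wants cross > 0 → take C=(-0.7665,5.5451) (cross=53.574)
ex = (C−B)/|BC| = (0.4533,0.8914); ey = (-0.8914,0.4533)
P = B + 2.34·ex + -0.71·ey = (-2.2457,1.0694)

-2.25 1.07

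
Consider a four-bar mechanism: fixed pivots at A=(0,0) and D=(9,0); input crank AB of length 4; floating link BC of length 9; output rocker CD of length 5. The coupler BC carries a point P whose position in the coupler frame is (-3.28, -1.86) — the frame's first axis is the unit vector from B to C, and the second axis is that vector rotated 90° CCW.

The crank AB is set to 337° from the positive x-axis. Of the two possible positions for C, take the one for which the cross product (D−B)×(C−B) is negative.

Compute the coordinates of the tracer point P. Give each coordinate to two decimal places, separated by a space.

A=(0,0), D=(9.00,0)
B = A + 4.00·(cos337°, sin337°) = (3.6820, -1.5629)
|BD| = 5.5429
circle(B,9.00) ∩ circle(D,5.00): a=7.8230, h=4.4499
  candidates: C₊=(9.9328,4.9122) cross=24.665; C₋=(12.4423,-3.6264) cross=-24.665
  mode - wants cross < 0 → take C=(12.4423,-3.6264) (cross=-24.665)
ex = (C−B)/|BC| = (0.9734,-0.2293); ey = (0.2293,0.9734)
P = B + -3.28·ex + -1.86·ey = (0.0629,-2.6214)

0.06 -2.62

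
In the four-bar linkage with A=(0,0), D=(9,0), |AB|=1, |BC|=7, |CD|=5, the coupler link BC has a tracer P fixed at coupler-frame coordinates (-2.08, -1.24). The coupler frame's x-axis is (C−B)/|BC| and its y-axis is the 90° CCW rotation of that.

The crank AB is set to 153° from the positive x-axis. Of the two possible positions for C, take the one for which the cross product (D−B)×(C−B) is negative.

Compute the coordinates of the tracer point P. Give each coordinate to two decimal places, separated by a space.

-3.31 0.46

A=(0,0), D=(9.00,0)
B = A + 1.00·(cos153°, sin153°) = (-0.8910, 0.4540)
|BD| = 9.9014
circle(B,7.00) ∩ circle(D,5.00): a=6.1627, h=3.3199
  candidates: C₊=(5.4174,3.4878) cross=32.872; C₋=(5.1129,-3.1450) cross=-32.872
  mode - wants cross < 0 → take C=(5.1129,-3.1450) (cross=-32.872)
ex = (C−B)/|BC| = (0.8577,-0.5141); ey = (0.5141,0.8577)
P = B + -2.08·ex + -1.24·ey = (-3.3126,0.4598)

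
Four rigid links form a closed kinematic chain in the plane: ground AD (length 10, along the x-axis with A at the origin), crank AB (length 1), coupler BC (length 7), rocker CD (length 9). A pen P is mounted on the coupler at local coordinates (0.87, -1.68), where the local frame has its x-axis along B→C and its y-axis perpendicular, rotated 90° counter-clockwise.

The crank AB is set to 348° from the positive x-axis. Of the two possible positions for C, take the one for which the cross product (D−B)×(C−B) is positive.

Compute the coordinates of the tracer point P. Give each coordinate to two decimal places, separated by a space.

2.86 -0.02

A=(0,0), D=(10.00,0)
B = A + 1.00·(cos348°, sin348°) = (0.9781, -0.2079)
|BD| = 9.0242
circle(B,7.00) ∩ circle(D,9.00): a=2.7391, h=6.4418
  candidates: C₊=(3.5681,6.2953) cross=58.133; C₋=(3.8650,-6.5849) cross=-58.133
  mode + wants cross > 0 → take C=(3.5681,6.2953) (cross=58.133)
ex = (C−B)/|BC| = (0.3700,0.9290); ey = (-0.9290,0.3700)
P = B + 0.87·ex + -1.68·ey = (2.8608,-0.0212)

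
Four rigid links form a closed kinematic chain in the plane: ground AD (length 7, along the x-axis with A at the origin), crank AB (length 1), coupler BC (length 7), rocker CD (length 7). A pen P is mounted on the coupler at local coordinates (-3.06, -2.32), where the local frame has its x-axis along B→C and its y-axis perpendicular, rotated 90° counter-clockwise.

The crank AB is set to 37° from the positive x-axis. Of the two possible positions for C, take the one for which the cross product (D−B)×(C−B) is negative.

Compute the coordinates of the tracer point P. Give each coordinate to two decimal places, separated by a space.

-2.46 2.63

A=(0,0), D=(7.00,0)
B = A + 1.00·(cos37°, sin37°) = (0.7986, 0.6018)
|BD| = 6.2305
circle(B,7.00) ∩ circle(D,7.00): a=3.1152, h=6.2686
  candidates: C₊=(4.5048,6.5402) cross=39.056; C₋=(3.2938,-5.9384) cross=-39.056
  mode - wants cross < 0 → take C=(3.2938,-5.9384) (cross=-39.056)
ex = (C−B)/|BC| = (0.3565,-0.9343); ey = (0.9343,0.3565)
P = B + -3.06·ex + -2.32·ey = (-2.4597,2.6338)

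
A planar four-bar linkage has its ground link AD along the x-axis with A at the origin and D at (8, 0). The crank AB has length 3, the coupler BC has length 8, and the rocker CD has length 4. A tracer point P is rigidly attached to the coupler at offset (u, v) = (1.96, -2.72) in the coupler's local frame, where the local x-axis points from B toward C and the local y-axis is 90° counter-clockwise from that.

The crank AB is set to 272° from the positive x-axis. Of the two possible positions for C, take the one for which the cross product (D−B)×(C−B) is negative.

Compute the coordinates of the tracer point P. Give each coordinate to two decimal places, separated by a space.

A=(0,0), D=(8.00,0)
B = A + 3.00·(cos272°, sin272°) = (0.1047, -2.9982)
|BD| = 8.4454
circle(B,8.00) ∩ circle(D,4.00): a=7.0645, h=3.7541
  candidates: C₊=(5.3763,3.0193) cross=31.705; C₋=(8.0417,-3.9998) cross=-31.705
  mode - wants cross < 0 → take C=(8.0417,-3.9998) (cross=-31.705)
ex = (C−B)/|BC| = (0.9921,-0.1252); ey = (0.1252,0.9921)
P = B + 1.96·ex + -2.72·ey = (1.7087,-5.9422)

1.71 -5.94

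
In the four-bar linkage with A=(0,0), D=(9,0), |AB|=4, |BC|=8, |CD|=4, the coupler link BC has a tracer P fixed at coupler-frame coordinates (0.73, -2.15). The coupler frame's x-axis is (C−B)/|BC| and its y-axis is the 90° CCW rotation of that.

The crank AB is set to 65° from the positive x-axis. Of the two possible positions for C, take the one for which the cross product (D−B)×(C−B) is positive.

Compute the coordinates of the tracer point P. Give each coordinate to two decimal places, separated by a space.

2.50 1.51

A=(0,0), D=(9.00,0)
B = A + 4.00·(cos65°, sin65°) = (1.6905, 3.6252)
|BD| = 8.1591
circle(B,8.00) ∩ circle(D,4.00): a=7.0211, h=3.8347
  candidates: C₊=(9.6842,3.9410) cross=31.288; C₋=(6.2766,-2.9297) cross=-31.288
  mode + wants cross > 0 → take C=(9.6842,3.9410) (cross=31.288)
ex = (C−B)/|BC| = (0.9992,0.0395); ey = (-0.0395,0.9992)
P = B + 0.73·ex + -2.15·ey = (2.5048,1.5057)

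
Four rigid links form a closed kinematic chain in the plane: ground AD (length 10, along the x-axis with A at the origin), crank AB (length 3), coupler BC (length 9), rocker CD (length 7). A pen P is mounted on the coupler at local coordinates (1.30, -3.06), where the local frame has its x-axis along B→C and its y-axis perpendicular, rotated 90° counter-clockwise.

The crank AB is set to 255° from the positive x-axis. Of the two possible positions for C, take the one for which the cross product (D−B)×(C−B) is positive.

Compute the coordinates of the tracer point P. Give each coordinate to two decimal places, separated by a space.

2.46 -3.65

A=(0,0), D=(10.00,0)
B = A + 3.00·(cos255°, sin255°) = (-0.7765, -2.8978)
|BD| = 11.1593
circle(B,9.00) ∩ circle(D,7.00): a=7.0134, h=5.6402
  candidates: C₊=(4.5318,4.3702) cross=62.941; C₋=(7.4610,-6.5233) cross=-62.941
  mode + wants cross > 0 → take C=(4.5318,4.3702) (cross=62.941)
ex = (C−B)/|BC| = (0.5898,0.8075); ey = (-0.8075,0.5898)
P = B + 1.30·ex + -3.06·ey = (2.4614,-3.6528)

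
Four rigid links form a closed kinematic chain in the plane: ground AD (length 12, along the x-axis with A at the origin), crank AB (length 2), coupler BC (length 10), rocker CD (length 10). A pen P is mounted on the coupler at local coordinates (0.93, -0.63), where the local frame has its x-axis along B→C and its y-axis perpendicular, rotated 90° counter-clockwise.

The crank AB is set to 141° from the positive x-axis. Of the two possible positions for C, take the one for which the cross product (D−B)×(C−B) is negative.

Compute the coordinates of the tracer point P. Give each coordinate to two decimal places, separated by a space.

A=(0,0), D=(12.00,0)
B = A + 2.00·(cos141°, sin141°) = (-1.5543, 1.2586)
|BD| = 13.6126
circle(B,10.00) ∩ circle(D,10.00): a=6.8063, h=7.3263
  candidates: C₊=(5.9003,7.9242) cross=99.730; C₋=(4.5455,-6.6656) cross=-99.730
  mode - wants cross < 0 → take C=(4.5455,-6.6656) (cross=-99.730)
ex = (C−B)/|BC| = (0.6100,-0.7924); ey = (0.7924,0.6100)
P = B + 0.93·ex + -0.63·ey = (-1.4862,0.1374)

-1.49 0.14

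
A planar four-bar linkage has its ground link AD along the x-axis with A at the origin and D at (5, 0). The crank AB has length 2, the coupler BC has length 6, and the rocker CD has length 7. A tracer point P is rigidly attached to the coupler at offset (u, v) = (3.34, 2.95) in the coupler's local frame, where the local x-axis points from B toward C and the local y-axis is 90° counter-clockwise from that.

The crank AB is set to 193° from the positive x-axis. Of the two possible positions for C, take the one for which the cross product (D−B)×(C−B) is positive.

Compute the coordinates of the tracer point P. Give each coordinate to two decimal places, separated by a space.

A=(0,0), D=(5.00,0)
B = A + 2.00·(cos193°, sin193°) = (-1.9487, -0.4499)
|BD| = 6.9633
circle(B,6.00) ∩ circle(D,7.00): a=2.5482, h=5.4320
  candidates: C₊=(0.2431,5.1354) cross=37.825; C₋=(0.9451,-5.7059) cross=-37.825
  mode + wants cross > 0 → take C=(0.2431,5.1354) (cross=37.825)
ex = (C−B)/|BC| = (0.3653,0.9309); ey = (-0.9309,0.3653)
P = B + 3.34·ex + 2.95·ey = (-3.4747,3.7369)

-3.47 3.74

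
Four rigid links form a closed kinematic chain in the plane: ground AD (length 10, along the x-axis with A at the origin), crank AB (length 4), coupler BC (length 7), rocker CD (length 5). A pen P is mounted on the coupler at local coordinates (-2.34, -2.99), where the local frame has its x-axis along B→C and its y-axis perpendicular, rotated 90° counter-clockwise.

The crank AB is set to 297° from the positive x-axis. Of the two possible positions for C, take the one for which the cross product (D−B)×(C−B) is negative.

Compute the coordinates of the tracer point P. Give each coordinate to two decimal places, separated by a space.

A=(0,0), D=(10.00,0)
B = A + 4.00·(cos297°, sin297°) = (1.8160, -3.5640)
|BD| = 8.9264
circle(B,7.00) ∩ circle(D,5.00): a=5.8075, h=3.9080
  candidates: C₊=(5.5802,2.3377) cross=34.885; C₋=(8.7008,-4.8283) cross=-34.885
  mode - wants cross < 0 → take C=(8.7008,-4.8283) (cross=-34.885)
ex = (C−B)/|BC| = (0.9836,-0.1806); ey = (0.1806,0.9836)
P = B + -2.34·ex + -2.99·ey = (-1.0256,-6.0822)

-1.03 -6.08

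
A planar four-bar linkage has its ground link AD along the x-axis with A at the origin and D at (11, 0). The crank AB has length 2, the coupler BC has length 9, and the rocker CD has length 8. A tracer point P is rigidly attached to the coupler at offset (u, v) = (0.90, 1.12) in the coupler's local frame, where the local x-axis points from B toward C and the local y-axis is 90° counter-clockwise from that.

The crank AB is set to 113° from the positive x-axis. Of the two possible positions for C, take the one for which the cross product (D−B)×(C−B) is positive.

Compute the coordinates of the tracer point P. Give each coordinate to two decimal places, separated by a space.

-0.64 3.27

A=(0,0), D=(11.00,0)
B = A + 2.00·(cos113°, sin113°) = (-0.7815, 1.8410)
|BD| = 11.9244
circle(B,9.00) ∩ circle(D,8.00): a=6.6750, h=6.0369
  candidates: C₊=(6.7456,6.7749) cross=71.986; C₋=(4.8815,-5.1540) cross=-71.986
  mode + wants cross > 0 → take C=(6.7456,6.7749) (cross=71.986)
ex = (C−B)/|BC| = (0.8363,0.5482); ey = (-0.5482,0.8363)
P = B + 0.90·ex + 1.12·ey = (-0.6428,3.2711)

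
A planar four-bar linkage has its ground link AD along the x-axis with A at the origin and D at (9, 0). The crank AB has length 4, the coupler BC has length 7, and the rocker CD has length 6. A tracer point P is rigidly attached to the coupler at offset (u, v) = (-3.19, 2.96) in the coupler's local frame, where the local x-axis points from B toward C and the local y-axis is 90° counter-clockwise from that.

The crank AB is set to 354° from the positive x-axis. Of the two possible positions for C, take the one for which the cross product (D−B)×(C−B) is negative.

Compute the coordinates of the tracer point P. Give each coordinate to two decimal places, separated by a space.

4.37 3.92

A=(0,0), D=(9.00,0)
B = A + 4.00·(cos354°, sin354°) = (3.9781, -0.4181)
|BD| = 5.0393
circle(B,7.00) ∩ circle(D,6.00): a=3.8095, h=5.8726
  candidates: C₊=(7.2872,5.7503) cross=29.594; C₋=(8.2617,-5.9544) cross=-29.594
  mode - wants cross < 0 → take C=(8.2617,-5.9544) (cross=-29.594)
ex = (C−B)/|BC| = (0.6119,-0.7909); ey = (0.7909,0.6119)
P = B + -3.19·ex + 2.96·ey = (4.3670,3.9162)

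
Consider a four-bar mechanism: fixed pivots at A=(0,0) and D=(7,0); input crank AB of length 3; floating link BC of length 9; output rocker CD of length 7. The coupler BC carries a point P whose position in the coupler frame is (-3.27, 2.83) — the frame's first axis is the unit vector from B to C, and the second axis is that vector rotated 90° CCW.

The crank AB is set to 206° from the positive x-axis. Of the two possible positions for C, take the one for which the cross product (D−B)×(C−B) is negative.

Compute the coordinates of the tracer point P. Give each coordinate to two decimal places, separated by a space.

A=(0,0), D=(7.00,0)
B = A + 3.00·(cos206°, sin206°) = (-2.6964, -1.3151)
|BD| = 9.7852
circle(B,9.00) ∩ circle(D,7.00): a=6.5277, h=6.1959
  candidates: C₊=(2.9394,5.7019) cross=60.628; C₋=(4.6048,-6.5775) cross=-60.628
  mode - wants cross < 0 → take C=(4.6048,-6.5775) (cross=-60.628)
ex = (C−B)/|BC| = (0.8112,-0.5847); ey = (0.5847,0.8112)
P = B + -3.27·ex + 2.83·ey = (-3.6944,2.8927)

-3.69 2.89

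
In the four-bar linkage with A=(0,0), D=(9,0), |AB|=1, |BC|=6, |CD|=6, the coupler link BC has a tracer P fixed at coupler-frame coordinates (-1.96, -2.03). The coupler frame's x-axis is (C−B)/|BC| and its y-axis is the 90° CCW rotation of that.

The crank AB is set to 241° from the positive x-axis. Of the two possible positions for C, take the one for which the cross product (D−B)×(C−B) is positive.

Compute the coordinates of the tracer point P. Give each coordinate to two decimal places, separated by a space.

A=(0,0), D=(9.00,0)
B = A + 1.00·(cos241°, sin241°) = (-0.4848, -0.8746)
|BD| = 9.5250
circle(B,6.00) ∩ circle(D,6.00): a=4.7625, h=3.6494
  candidates: C₊=(3.9225,3.1967) cross=34.761; C₋=(4.5927,-4.0713) cross=-34.761
  mode + wants cross > 0 → take C=(3.9225,3.1967) (cross=34.761)
ex = (C−B)/|BC| = (0.7346,0.6786); ey = (-0.6786,0.7346)
P = B + -1.96·ex + -2.03·ey = (-0.5471,-3.6957)

-0.55 -3.70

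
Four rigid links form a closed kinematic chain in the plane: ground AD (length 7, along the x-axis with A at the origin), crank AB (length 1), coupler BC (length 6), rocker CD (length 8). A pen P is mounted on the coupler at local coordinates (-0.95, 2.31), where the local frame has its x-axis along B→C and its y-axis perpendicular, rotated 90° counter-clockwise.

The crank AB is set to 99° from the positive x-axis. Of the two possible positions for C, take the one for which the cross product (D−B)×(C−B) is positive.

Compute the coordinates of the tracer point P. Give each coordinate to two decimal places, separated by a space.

A=(0,0), D=(7.00,0)
B = A + 1.00·(cos99°, sin99°) = (-0.1564, 0.9877)
|BD| = 7.2243
circle(B,6.00) ∩ circle(D,8.00): a=1.6742, h=5.7617
  candidates: C₊=(2.2898,6.4664) cross=41.624; C₋=(0.7143,-4.9488) cross=-41.624
  mode + wants cross > 0 → take C=(2.2898,6.4664) (cross=41.624)
ex = (C−B)/|BC| = (0.4077,0.9131); ey = (-0.9131,0.4077)
P = B + -0.95·ex + 2.31·ey = (-2.6530,1.0620)

-2.65 1.06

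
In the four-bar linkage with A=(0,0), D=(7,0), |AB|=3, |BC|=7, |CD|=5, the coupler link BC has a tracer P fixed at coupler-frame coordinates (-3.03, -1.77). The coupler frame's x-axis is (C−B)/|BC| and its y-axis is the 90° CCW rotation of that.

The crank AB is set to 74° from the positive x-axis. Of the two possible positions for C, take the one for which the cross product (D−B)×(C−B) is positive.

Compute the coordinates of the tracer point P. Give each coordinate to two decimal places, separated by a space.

A=(0,0), D=(7.00,0)
B = A + 3.00·(cos74°, sin74°) = (0.8269, 2.8838)
|BD| = 6.8135
circle(B,7.00) ∩ circle(D,5.00): a=5.1679, h=4.7215
  candidates: C₊=(7.5075,4.9742) cross=32.170; C₋=(3.5108,-3.5813) cross=-32.170
  mode + wants cross > 0 → take C=(7.5075,4.9742) (cross=32.170)
ex = (C−B)/|BC| = (0.9544,0.2986); ey = (-0.2986,0.9544)
P = B + -3.03·ex + -1.77·ey = (-1.5363,0.2897)

-1.54 0.29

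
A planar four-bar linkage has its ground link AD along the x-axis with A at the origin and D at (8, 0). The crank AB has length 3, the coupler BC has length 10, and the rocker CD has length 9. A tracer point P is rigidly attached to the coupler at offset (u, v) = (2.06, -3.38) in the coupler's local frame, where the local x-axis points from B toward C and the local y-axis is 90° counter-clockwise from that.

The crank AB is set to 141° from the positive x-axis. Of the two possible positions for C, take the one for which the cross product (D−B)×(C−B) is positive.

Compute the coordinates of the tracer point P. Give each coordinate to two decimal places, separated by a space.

1.45 0.73

A=(0,0), D=(8.00,0)
B = A + 3.00·(cos141°, sin141°) = (-2.3314, 1.8880)
|BD| = 10.5025
circle(B,10.00) ∩ circle(D,9.00): a=6.1558, h=7.8807
  candidates: C₊=(5.1408,8.5337) cross=82.768; C₋=(2.3074,-6.9710) cross=-82.768
  mode + wants cross > 0 → take C=(5.1408,8.5337) (cross=82.768)
ex = (C−B)/|BC| = (0.7472,0.6646); ey = (-0.6646,0.7472)
P = B + 2.06·ex + -3.38·ey = (1.4541,0.7314)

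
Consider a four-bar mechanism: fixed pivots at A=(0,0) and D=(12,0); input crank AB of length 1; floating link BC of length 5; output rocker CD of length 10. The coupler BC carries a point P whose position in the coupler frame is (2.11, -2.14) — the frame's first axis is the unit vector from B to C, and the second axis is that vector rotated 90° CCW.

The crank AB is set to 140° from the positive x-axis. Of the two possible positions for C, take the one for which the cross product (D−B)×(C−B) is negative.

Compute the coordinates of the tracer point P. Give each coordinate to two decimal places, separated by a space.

A=(0,0), D=(12.00,0)
B = A + 1.00·(cos140°, sin140°) = (-0.7660, 0.6428)
|BD| = 12.7822
circle(B,5.00) ∩ circle(D,10.00): a=3.4573, h=3.6120
  candidates: C₊=(2.8686,4.0764) cross=46.170; C₋=(2.5053,-3.1385) cross=-46.170
  mode - wants cross < 0 → take C=(2.5053,-3.1385) (cross=-46.170)
ex = (C−B)/|BC| = (0.6543,-0.7563); ey = (0.7563,0.6543)
P = B + 2.11·ex + -2.14·ey = (-1.0039,-2.3531)

-1.00 -2.35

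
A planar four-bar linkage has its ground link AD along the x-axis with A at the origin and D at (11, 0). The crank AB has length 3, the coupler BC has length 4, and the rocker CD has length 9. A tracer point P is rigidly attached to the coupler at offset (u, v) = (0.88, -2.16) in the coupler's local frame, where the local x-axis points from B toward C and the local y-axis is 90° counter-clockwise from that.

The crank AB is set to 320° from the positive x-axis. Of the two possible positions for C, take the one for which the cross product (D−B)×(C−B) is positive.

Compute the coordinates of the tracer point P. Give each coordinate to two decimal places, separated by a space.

A=(0,0), D=(11.00,0)
B = A + 3.00·(cos320°, sin320°) = (2.2981, -1.9284)
|BD| = 8.9130
circle(B,4.00) ∩ circle(D,9.00): a=0.8101, h=3.9171
  candidates: C₊=(2.2416,2.0712) cross=34.913; C₋=(3.9365,-5.5774) cross=-34.913
  mode + wants cross > 0 → take C=(2.2416,2.0712) (cross=34.913)
ex = (C−B)/|BC| = (-0.0141,0.9999); ey = (-0.9999,-0.0141)
P = B + 0.88·ex + -2.16·ey = (4.4455,-1.0179)

4.45 -1.02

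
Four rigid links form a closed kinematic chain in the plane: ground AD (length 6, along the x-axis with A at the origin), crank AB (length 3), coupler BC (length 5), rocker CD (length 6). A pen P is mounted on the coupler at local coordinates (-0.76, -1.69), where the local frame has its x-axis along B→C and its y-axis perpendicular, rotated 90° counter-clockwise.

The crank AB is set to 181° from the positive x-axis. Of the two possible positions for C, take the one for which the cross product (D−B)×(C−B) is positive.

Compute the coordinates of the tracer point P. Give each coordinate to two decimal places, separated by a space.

-2.52 -1.84

A=(0,0), D=(6.00,0)
B = A + 3.00·(cos181°, sin181°) = (-2.9995, -0.0524)
|BD| = 8.9997
circle(B,5.00) ∩ circle(D,6.00): a=3.8887, h=3.1429
  candidates: C₊=(0.8708,3.1131) cross=28.285; C₋=(0.9074,-3.1726) cross=-28.285
  mode + wants cross > 0 → take C=(0.8708,3.1131) (cross=28.285)
ex = (C−B)/|BC| = (0.7741,0.6331); ey = (-0.6331,0.7741)
P = B + -0.76·ex + -1.69·ey = (-2.5179,-1.8417)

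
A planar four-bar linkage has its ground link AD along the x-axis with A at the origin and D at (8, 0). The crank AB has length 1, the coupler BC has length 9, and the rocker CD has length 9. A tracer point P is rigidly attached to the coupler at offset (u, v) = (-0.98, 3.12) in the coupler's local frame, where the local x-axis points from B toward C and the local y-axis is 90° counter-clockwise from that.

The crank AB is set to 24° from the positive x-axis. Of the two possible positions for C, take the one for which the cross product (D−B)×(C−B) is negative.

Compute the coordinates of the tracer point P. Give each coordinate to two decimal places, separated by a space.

3.51 2.39

A=(0,0), D=(8.00,0)
B = A + 1.00·(cos24°, sin24°) = (0.9135, 0.4067)
|BD| = 7.0981
circle(B,9.00) ∩ circle(D,9.00): a=3.5491, h=8.2707
  candidates: C₊=(4.9307,8.4605) cross=58.706; C₋=(3.9828,-8.0537) cross=-58.706
  mode - wants cross < 0 → take C=(3.9828,-8.0537) (cross=-58.706)
ex = (C−B)/|BC| = (0.3410,-0.9401); ey = (0.9401,0.3410)
P = B + -0.98·ex + 3.12·ey = (3.5123,2.3920)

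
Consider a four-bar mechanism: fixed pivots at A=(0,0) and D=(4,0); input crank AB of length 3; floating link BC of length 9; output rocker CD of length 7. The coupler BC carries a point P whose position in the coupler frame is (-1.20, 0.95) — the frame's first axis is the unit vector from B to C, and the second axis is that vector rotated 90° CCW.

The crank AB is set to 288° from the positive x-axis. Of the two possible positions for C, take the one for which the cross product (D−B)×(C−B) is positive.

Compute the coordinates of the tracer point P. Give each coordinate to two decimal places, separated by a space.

0.02 -4.08

A=(0,0), D=(4.00,0)
B = A + 3.00·(cos288°, sin288°) = (0.9271, -2.8532)
|BD| = 4.1933
circle(B,9.00) ∩ circle(D,7.00): a=5.9123, h=6.7857
  candidates: C₊=(0.6427,6.1423) cross=28.454; C₋=(9.8768,-3.8031) cross=-28.454
  mode + wants cross > 0 → take C=(0.6427,6.1423) (cross=28.454)
ex = (C−B)/|BC| = (-0.0316,0.9995); ey = (-0.9995,-0.0316)
P = B + -1.20·ex + 0.95·ey = (0.0154,-4.0826)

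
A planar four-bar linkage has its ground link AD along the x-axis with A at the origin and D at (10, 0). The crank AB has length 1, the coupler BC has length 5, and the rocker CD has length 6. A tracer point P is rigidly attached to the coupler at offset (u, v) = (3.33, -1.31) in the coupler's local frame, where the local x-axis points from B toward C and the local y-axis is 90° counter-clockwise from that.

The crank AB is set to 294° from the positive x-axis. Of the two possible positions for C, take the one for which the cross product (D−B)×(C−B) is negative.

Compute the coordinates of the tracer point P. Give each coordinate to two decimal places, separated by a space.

A=(0,0), D=(10.00,0)
B = A + 1.00·(cos294°, sin294°) = (0.4067, -0.9135)
|BD| = 9.6367
circle(B,5.00) ∩ circle(D,6.00): a=4.2476, h=2.6378
  candidates: C₊=(4.3851,2.1150) cross=25.420; C₋=(4.8853,-3.1368) cross=-25.420
  mode - wants cross < 0 → take C=(4.8853,-3.1368) (cross=-25.420)
ex = (C−B)/|BC| = (0.8957,-0.4446); ey = (0.4446,0.8957)
P = B + 3.33·ex + -1.31·ey = (2.8069,-3.5676)

2.81 -3.57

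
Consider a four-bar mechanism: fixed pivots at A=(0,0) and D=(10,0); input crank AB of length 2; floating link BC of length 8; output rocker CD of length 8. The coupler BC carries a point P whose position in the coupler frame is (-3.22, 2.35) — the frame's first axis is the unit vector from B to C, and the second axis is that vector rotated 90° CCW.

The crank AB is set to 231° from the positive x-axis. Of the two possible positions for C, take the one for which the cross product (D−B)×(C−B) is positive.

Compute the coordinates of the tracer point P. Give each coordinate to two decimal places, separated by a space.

-5.08 -2.68

A=(0,0), D=(10.00,0)
B = A + 2.00·(cos231°, sin231°) = (-1.2586, -1.5543)
|BD| = 11.3654
circle(B,8.00) ∩ circle(D,8.00): a=5.6827, h=5.6309
  candidates: C₊=(3.6006,4.8008) cross=63.997; C₋=(5.1407,-6.3551) cross=-63.997
  mode + wants cross > 0 → take C=(3.6006,4.8008) (cross=63.997)
ex = (C−B)/|BC| = (0.6074,0.7944); ey = (-0.7944,0.6074)
P = B + -3.22·ex + 2.35·ey = (-5.0813,-2.6848)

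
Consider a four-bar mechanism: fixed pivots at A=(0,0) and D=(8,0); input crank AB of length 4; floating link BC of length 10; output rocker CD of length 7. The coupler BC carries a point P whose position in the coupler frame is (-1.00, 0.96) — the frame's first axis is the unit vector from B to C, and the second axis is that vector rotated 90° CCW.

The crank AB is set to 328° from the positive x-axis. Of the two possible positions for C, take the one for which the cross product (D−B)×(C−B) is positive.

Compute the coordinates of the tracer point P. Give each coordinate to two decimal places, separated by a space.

2.10 -2.63

A=(0,0), D=(8.00,0)
B = A + 4.00·(cos328°, sin328°) = (3.3922, -2.1197)
|BD| = 5.0720
circle(B,10.00) ∩ circle(D,7.00): a=7.5636, h=6.5415
  candidates: C₊=(7.5298,6.9842) cross=33.179; C₋=(12.9975,-4.9016) cross=-33.179
  mode + wants cross > 0 → take C=(7.5298,6.9842) (cross=33.179)
ex = (C−B)/|BC| = (0.4138,0.9104); ey = (-0.9104,0.4138)
P = B + -1.00·ex + 0.96·ey = (2.1045,-2.6329)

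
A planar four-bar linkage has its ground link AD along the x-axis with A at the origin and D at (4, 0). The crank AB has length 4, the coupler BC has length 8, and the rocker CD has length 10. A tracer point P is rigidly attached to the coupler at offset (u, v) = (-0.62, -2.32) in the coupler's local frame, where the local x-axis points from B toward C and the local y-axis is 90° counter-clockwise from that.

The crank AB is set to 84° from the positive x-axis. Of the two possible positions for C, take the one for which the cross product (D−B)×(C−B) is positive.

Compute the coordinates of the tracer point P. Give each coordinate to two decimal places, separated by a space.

A=(0,0), D=(4.00,0)
B = A + 4.00·(cos84°, sin84°) = (0.4181, 3.9781)
|BD| = 5.3530
circle(B,8.00) ∩ circle(D,10.00): a=-0.6860, h=7.9705
  candidates: C₊=(5.8823,9.8212) cross=42.667; C₋=(-5.9642,-0.8454) cross=-42.667
  mode + wants cross > 0 → take C=(5.8823,9.8212) (cross=42.667)
ex = (C−B)/|BC| = (0.6830,0.7304); ey = (-0.7304,0.6830)
P = B + -0.62·ex + -2.32·ey = (1.6892,1.9406)

1.69 1.94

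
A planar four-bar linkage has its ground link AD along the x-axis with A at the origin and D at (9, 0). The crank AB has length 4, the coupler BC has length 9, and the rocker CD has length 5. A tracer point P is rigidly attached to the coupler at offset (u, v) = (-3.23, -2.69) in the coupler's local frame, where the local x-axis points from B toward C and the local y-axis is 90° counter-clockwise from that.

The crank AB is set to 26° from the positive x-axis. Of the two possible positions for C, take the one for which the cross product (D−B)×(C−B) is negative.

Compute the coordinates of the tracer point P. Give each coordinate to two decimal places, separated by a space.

-0.56 2.38

A=(0,0), D=(9.00,0)
B = A + 4.00·(cos26°, sin26°) = (3.5952, 1.7535)
|BD| = 5.6822
circle(B,9.00) ∩ circle(D,5.00): a=7.7688, h=4.5438
  candidates: C₊=(12.3870,3.6781) cross=25.818; C₋=(9.5826,-4.9659) cross=-25.818
  mode - wants cross < 0 → take C=(9.5826,-4.9659) (cross=-25.818)
ex = (C−B)/|BC| = (0.6653,-0.7466); ey = (0.7466,0.6653)
P = B + -3.23·ex + -2.69·ey = (-0.5620,2.3754)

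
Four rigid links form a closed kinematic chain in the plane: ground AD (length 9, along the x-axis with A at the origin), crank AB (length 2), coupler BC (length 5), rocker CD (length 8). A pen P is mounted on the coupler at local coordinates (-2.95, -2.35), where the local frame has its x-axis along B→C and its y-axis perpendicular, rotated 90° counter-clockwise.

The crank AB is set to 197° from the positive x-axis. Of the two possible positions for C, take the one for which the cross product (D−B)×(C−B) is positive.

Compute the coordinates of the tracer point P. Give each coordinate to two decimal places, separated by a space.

-2.29 -4.34

A=(0,0), D=(9.00,0)
B = A + 2.00·(cos197°, sin197°) = (-1.9126, -0.5847)
|BD| = 10.9283
circle(B,5.00) ∩ circle(D,8.00): a=3.6798, h=3.3852
  candidates: C₊=(1.5808,2.9925) cross=36.994; C₋=(1.9430,-3.7682) cross=-36.994
  mode + wants cross > 0 → take C=(1.5808,2.9925) (cross=36.994)
ex = (C−B)/|BC| = (0.6987,0.7154); ey = (-0.7154,0.6987)
P = B + -2.95·ex + -2.35·ey = (-2.2924,-4.3372)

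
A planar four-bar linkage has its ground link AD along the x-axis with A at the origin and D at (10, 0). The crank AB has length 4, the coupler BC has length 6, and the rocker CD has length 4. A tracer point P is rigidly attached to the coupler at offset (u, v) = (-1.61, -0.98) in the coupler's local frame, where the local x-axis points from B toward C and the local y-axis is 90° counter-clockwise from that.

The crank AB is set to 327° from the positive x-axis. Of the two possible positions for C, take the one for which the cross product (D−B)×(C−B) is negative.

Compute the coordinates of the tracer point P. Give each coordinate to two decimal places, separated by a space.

A=(0,0), D=(10.00,0)
B = A + 4.00·(cos327°, sin327°) = (3.3547, -2.1786)
|BD| = 6.9933
circle(B,6.00) ∩ circle(D,4.00): a=4.9266, h=3.4247
  candidates: C₊=(6.9693,2.6105) cross=23.950; C₋=(9.1030,-3.8981) cross=-23.950
  mode - wants cross < 0 → take C=(9.1030,-3.8981) (cross=-23.950)
ex = (C−B)/|BC| = (0.9581,-0.2866); ey = (0.2866,0.9581)
P = B + -1.61·ex + -0.98·ey = (1.5314,-2.6560)

1.53 -2.66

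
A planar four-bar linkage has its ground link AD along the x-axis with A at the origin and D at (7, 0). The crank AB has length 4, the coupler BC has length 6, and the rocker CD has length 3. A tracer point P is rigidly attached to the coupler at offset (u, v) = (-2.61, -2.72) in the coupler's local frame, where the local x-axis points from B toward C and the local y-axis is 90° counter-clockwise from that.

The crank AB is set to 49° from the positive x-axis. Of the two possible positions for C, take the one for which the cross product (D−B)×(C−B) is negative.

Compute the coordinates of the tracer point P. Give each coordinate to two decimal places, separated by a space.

A=(0,0), D=(7.00,0)
B = A + 4.00·(cos49°, sin49°) = (2.6242, 3.0188)
|BD| = 5.3161
circle(B,6.00) ∩ circle(D,3.00): a=5.1975, h=2.9977
  candidates: C₊=(8.6047,2.5348) cross=15.936; C₋=(5.2001,-2.4001) cross=-15.936
  mode - wants cross < 0 → take C=(5.2001,-2.4001) (cross=-15.936)
ex = (C−B)/|BC| = (0.4293,-0.9032); ey = (0.9032,0.4293)
P = B + -2.61·ex + -2.72·ey = (-0.9529,4.2083)

-0.95 4.21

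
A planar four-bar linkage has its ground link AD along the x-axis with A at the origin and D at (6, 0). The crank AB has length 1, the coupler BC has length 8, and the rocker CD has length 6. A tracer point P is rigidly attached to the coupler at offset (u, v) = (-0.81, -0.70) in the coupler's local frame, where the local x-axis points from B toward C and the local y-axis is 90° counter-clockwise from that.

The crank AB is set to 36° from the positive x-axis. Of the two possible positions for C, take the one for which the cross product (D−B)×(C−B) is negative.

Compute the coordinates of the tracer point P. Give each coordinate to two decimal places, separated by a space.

-0.23 0.85

A=(0,0), D=(6.00,0)
B = A + 1.00·(cos36°, sin36°) = (0.8090, 0.5878)
|BD| = 5.2242
circle(B,8.00) ∩ circle(D,6.00): a=5.2919, h=5.9996
  candidates: C₊=(6.7424,5.9539) cross=31.343; C₋=(5.3923,-5.9691) cross=-31.343
  mode - wants cross < 0 → take C=(5.3923,-5.9691) (cross=-31.343)
ex = (C−B)/|BC| = (0.5729,-0.8196); ey = (0.8196,0.5729)
P = B + -0.81·ex + -0.70·ey = (-0.2288,0.8506)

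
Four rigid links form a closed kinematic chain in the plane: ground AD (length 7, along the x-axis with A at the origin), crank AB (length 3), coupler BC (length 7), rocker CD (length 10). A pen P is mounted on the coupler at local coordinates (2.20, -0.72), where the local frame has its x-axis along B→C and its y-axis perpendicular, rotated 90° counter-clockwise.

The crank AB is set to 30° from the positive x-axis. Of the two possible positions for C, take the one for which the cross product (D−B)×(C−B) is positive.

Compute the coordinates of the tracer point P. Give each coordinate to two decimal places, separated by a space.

3.00 3.78

A=(0,0), D=(7.00,0)
B = A + 3.00·(cos30°, sin30°) = (2.5981, 1.5000)
|BD| = 4.6505
circle(B,7.00) ∩ circle(D,10.00): a=-3.1581, h=6.2471
  candidates: C₊=(1.6238,8.4319) cross=29.052; C₋=(-2.4062,-3.3946) cross=-29.052
  mode + wants cross > 0 → take C=(1.6238,8.4319) (cross=29.052)
ex = (C−B)/|BC| = (-0.1392,0.9903); ey = (-0.9903,-0.1392)
P = B + 2.20·ex + -0.72·ey = (3.0049,3.7788)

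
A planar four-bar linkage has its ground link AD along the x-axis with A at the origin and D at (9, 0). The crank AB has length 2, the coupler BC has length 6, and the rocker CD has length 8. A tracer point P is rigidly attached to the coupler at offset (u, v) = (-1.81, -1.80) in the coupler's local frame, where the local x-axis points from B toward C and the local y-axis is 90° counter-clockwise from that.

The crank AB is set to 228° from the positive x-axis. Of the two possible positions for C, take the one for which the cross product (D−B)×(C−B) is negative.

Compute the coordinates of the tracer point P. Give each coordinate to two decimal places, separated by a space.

A=(0,0), D=(9.00,0)
B = A + 2.00·(cos228°, sin228°) = (-1.3383, -1.4863)
|BD| = 10.4446
circle(B,6.00) ∩ circle(D,8.00): a=3.8819, h=4.5751
  candidates: C₊=(1.8531,3.5946) cross=47.784; C₋=(3.1551,-5.4624) cross=-47.784
  mode - wants cross < 0 → take C=(3.1551,-5.4624) (cross=-47.784)
ex = (C−B)/|BC| = (0.7489,-0.6627); ey = (0.6627,0.7489)
P = B + -1.81·ex + -1.80·ey = (-3.8866,-1.6349)

-3.89 -1.63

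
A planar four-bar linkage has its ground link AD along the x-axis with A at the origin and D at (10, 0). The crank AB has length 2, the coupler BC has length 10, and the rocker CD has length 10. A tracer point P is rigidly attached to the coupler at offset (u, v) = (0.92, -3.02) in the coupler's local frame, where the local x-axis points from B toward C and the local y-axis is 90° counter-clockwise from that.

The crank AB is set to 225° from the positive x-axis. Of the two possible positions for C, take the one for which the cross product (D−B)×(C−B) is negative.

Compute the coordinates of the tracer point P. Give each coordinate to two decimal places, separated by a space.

-3.03 -4.12

A=(0,0), D=(10.00,0)
B = A + 2.00·(cos225°, sin225°) = (-1.4142, -1.4142)
|BD| = 11.5015
circle(B,10.00) ∩ circle(D,10.00): a=5.7507, h=8.1810
  candidates: C₊=(3.2870,7.4118) cross=94.094; C₋=(5.2988,-8.8260) cross=-94.094
  mode - wants cross < 0 → take C=(5.2988,-8.8260) (cross=-94.094)
ex = (C−B)/|BC| = (0.6713,-0.7412); ey = (0.7412,0.6713)
P = B + 0.92·ex + -3.02·ey = (-3.0350,-4.1234)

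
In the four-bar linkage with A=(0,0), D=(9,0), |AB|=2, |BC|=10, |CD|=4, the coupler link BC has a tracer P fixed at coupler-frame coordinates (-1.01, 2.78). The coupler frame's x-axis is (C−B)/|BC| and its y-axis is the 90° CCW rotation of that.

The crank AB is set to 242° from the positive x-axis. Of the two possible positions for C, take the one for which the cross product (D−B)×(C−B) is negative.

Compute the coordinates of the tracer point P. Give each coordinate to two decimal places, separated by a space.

A=(0,0), D=(9.00,0)
B = A + 2.00·(cos242°, sin242°) = (-0.9389, -1.7659)
|BD| = 10.0946
circle(B,10.00) ∩ circle(D,4.00): a=9.2079, h=3.9005
  candidates: C₊=(7.4447,3.6852) cross=39.374; C₋=(8.8093,-3.9955) cross=-39.374
  mode - wants cross < 0 → take C=(8.8093,-3.9955) (cross=-39.374)
ex = (C−B)/|BC| = (0.9748,-0.2230); ey = (0.2230,0.9748)
P = B + -1.01·ex + 2.78·ey = (-1.3037,1.1693)

-1.30 1.17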